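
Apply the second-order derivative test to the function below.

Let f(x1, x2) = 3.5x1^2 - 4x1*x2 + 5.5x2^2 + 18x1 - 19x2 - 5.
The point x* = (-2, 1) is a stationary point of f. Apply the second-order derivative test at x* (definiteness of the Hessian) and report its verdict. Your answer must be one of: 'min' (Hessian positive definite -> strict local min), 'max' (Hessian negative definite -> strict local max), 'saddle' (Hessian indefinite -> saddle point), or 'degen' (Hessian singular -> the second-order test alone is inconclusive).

Compute the Hessian H = grad^2 f:
  H = [[7, -4], [-4, 11]]
Verify stationarity: grad f(x*) = H x* + g = (0, 0).
Eigenvalues of H: 4.5279, 13.4721.
Both eigenvalues > 0, so H is positive definite -> x* is a strict local min.

min


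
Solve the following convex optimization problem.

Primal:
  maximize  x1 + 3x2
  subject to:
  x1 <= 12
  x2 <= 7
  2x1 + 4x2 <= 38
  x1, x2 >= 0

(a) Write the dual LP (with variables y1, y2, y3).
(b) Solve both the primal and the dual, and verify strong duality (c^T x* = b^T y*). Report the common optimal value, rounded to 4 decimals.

The standard primal-dual pair for 'max c^T x s.t. A x <= b, x >= 0' is:
  Dual:  min b^T y  s.t.  A^T y >= c,  y >= 0.

So the dual LP is:
  minimize  12y1 + 7y2 + 38y3
  subject to:
    y1 + 2y3 >= 1
    y2 + 4y3 >= 3
    y1, y2, y3 >= 0

Solving the primal: x* = (5, 7).
  primal value c^T x* = 26.
Solving the dual: y* = (0, 1, 0.5).
  dual value b^T y* = 26.
Strong duality: c^T x* = b^T y*. Confirmed.

26


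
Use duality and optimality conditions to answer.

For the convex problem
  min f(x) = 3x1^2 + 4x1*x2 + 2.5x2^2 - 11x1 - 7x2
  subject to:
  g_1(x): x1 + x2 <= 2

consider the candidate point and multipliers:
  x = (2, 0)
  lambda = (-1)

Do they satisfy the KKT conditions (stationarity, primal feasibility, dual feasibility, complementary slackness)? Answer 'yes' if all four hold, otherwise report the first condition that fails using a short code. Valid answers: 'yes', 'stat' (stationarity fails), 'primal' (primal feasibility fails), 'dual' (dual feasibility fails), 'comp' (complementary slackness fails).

Gradient of f: grad f(x) = Q x + c = (1, 1)
Constraint values g_i(x) = a_i^T x - b_i:
  g_1((2, 0)) = 0
Stationarity residual: grad f(x) + sum_i lambda_i a_i = (0, 0)
  -> stationarity OK
Primal feasibility (all g_i <= 0): OK
Dual feasibility (all lambda_i >= 0): FAILS
Complementary slackness (lambda_i * g_i(x) = 0 for all i): OK

Verdict: the first failing condition is dual_feasibility -> dual.

dual


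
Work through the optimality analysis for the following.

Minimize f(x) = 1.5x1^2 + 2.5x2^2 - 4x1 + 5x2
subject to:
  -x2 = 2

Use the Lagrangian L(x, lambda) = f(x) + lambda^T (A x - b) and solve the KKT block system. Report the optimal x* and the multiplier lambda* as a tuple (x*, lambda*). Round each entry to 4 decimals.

Form the Lagrangian:
  L(x, lambda) = (1/2) x^T Q x + c^T x + lambda^T (A x - b)
Stationarity (grad_x L = 0): Q x + c + A^T lambda = 0.
Primal feasibility: A x = b.

This gives the KKT block system:
  [ Q   A^T ] [ x     ]   [-c ]
  [ A    0  ] [ lambda ] = [ b ]

Solving the linear system:
  x*      = (1.3333, -2)
  lambda* = (-5)
  f(x*)   = -2.6667

x* = (1.3333, -2), lambda* = (-5)


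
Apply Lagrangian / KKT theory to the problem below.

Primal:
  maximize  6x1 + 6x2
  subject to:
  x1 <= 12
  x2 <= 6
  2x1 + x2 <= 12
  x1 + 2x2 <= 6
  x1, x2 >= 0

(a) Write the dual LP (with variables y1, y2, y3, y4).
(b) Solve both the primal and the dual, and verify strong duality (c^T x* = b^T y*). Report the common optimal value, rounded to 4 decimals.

The standard primal-dual pair for 'max c^T x s.t. A x <= b, x >= 0' is:
  Dual:  min b^T y  s.t.  A^T y >= c,  y >= 0.

So the dual LP is:
  minimize  12y1 + 6y2 + 12y3 + 6y4
  subject to:
    y1 + 2y3 + y4 >= 6
    y2 + y3 + 2y4 >= 6
    y1, y2, y3, y4 >= 0

Solving the primal: x* = (6, 0).
  primal value c^T x* = 36.
Solving the dual: y* = (0, 0, 0, 6).
  dual value b^T y* = 36.
Strong duality: c^T x* = b^T y*. Confirmed.

36


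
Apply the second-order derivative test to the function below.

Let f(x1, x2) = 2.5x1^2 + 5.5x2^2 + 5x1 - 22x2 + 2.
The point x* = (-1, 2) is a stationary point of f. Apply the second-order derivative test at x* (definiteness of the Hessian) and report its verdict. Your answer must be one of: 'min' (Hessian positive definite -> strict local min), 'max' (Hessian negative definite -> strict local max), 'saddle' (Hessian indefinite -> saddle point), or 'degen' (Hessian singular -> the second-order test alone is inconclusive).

Compute the Hessian H = grad^2 f:
  H = [[5, 0], [0, 11]]
Verify stationarity: grad f(x*) = H x* + g = (0, 0).
Eigenvalues of H: 5, 11.
Both eigenvalues > 0, so H is positive definite -> x* is a strict local min.

min


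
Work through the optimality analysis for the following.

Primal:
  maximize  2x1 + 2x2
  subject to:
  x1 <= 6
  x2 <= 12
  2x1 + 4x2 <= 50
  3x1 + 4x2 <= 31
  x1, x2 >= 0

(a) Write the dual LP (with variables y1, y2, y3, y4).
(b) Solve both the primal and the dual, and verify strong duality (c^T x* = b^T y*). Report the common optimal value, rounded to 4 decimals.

The standard primal-dual pair for 'max c^T x s.t. A x <= b, x >= 0' is:
  Dual:  min b^T y  s.t.  A^T y >= c,  y >= 0.

So the dual LP is:
  minimize  6y1 + 12y2 + 50y3 + 31y4
  subject to:
    y1 + 2y3 + 3y4 >= 2
    y2 + 4y3 + 4y4 >= 2
    y1, y2, y3, y4 >= 0

Solving the primal: x* = (6, 3.25).
  primal value c^T x* = 18.5.
Solving the dual: y* = (0.5, 0, 0, 0.5).
  dual value b^T y* = 18.5.
Strong duality: c^T x* = b^T y*. Confirmed.

18.5


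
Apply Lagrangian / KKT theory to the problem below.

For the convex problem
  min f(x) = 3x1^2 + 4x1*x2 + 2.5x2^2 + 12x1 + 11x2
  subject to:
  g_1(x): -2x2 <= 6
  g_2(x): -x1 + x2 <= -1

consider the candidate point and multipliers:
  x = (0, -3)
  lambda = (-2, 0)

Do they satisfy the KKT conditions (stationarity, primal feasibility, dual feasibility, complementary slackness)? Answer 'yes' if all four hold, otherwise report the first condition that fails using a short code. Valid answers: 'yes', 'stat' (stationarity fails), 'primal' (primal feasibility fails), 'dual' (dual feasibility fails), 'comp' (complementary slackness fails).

Gradient of f: grad f(x) = Q x + c = (0, -4)
Constraint values g_i(x) = a_i^T x - b_i:
  g_1((0, -3)) = 0
  g_2((0, -3)) = -2
Stationarity residual: grad f(x) + sum_i lambda_i a_i = (0, 0)
  -> stationarity OK
Primal feasibility (all g_i <= 0): OK
Dual feasibility (all lambda_i >= 0): FAILS
Complementary slackness (lambda_i * g_i(x) = 0 for all i): OK

Verdict: the first failing condition is dual_feasibility -> dual.

dual


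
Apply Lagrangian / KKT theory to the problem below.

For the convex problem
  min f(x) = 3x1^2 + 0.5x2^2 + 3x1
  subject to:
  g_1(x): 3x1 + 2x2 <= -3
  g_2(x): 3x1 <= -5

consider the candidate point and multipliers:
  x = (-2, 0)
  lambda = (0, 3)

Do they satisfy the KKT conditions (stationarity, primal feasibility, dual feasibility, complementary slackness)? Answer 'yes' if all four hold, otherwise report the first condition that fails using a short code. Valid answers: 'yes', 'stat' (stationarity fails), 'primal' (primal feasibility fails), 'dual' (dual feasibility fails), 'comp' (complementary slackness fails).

Gradient of f: grad f(x) = Q x + c = (-9, 0)
Constraint values g_i(x) = a_i^T x - b_i:
  g_1((-2, 0)) = -3
  g_2((-2, 0)) = -1
Stationarity residual: grad f(x) + sum_i lambda_i a_i = (0, 0)
  -> stationarity OK
Primal feasibility (all g_i <= 0): OK
Dual feasibility (all lambda_i >= 0): OK
Complementary slackness (lambda_i * g_i(x) = 0 for all i): FAILS

Verdict: the first failing condition is complementary_slackness -> comp.

comp


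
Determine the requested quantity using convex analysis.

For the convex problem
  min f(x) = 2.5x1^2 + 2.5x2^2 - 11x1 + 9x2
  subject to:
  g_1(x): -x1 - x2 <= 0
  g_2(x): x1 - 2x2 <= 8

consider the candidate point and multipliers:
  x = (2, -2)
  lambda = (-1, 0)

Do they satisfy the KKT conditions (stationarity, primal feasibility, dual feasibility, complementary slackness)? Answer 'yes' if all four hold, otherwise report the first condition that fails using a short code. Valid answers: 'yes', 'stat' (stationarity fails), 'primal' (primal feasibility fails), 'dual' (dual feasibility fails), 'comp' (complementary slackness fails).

Gradient of f: grad f(x) = Q x + c = (-1, -1)
Constraint values g_i(x) = a_i^T x - b_i:
  g_1((2, -2)) = 0
  g_2((2, -2)) = -2
Stationarity residual: grad f(x) + sum_i lambda_i a_i = (0, 0)
  -> stationarity OK
Primal feasibility (all g_i <= 0): OK
Dual feasibility (all lambda_i >= 0): FAILS
Complementary slackness (lambda_i * g_i(x) = 0 for all i): OK

Verdict: the first failing condition is dual_feasibility -> dual.

dual


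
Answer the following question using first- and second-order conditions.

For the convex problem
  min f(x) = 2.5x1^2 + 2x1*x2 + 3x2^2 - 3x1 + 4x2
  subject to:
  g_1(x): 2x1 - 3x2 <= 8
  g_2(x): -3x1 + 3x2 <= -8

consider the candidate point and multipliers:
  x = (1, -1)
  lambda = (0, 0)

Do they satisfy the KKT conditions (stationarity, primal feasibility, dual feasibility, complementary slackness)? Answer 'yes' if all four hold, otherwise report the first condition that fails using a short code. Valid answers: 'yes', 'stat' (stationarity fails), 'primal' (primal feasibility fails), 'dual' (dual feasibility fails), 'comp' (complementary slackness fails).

Gradient of f: grad f(x) = Q x + c = (0, 0)
Constraint values g_i(x) = a_i^T x - b_i:
  g_1((1, -1)) = -3
  g_2((1, -1)) = 2
Stationarity residual: grad f(x) + sum_i lambda_i a_i = (0, 0)
  -> stationarity OK
Primal feasibility (all g_i <= 0): FAILS
Dual feasibility (all lambda_i >= 0): OK
Complementary slackness (lambda_i * g_i(x) = 0 for all i): OK

Verdict: the first failing condition is primal_feasibility -> primal.

primal


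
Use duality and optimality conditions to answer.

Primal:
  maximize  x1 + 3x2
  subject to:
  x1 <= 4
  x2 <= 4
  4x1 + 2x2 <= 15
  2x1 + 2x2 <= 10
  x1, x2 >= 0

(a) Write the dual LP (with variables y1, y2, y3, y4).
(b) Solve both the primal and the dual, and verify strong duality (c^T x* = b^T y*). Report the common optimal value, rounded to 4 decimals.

The standard primal-dual pair for 'max c^T x s.t. A x <= b, x >= 0' is:
  Dual:  min b^T y  s.t.  A^T y >= c,  y >= 0.

So the dual LP is:
  minimize  4y1 + 4y2 + 15y3 + 10y4
  subject to:
    y1 + 4y3 + 2y4 >= 1
    y2 + 2y3 + 2y4 >= 3
    y1, y2, y3, y4 >= 0

Solving the primal: x* = (1, 4).
  primal value c^T x* = 13.
Solving the dual: y* = (0, 2, 0, 0.5).
  dual value b^T y* = 13.
Strong duality: c^T x* = b^T y*. Confirmed.

13


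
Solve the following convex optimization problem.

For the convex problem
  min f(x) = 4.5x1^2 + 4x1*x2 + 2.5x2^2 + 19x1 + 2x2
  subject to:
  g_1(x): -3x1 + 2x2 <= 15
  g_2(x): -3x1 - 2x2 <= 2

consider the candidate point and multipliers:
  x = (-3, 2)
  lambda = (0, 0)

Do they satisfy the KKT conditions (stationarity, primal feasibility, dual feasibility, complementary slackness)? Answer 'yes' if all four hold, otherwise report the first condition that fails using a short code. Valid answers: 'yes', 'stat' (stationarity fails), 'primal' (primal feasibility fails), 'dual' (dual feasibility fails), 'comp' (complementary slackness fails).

Gradient of f: grad f(x) = Q x + c = (0, 0)
Constraint values g_i(x) = a_i^T x - b_i:
  g_1((-3, 2)) = -2
  g_2((-3, 2)) = 3
Stationarity residual: grad f(x) + sum_i lambda_i a_i = (0, 0)
  -> stationarity OK
Primal feasibility (all g_i <= 0): FAILS
Dual feasibility (all lambda_i >= 0): OK
Complementary slackness (lambda_i * g_i(x) = 0 for all i): OK

Verdict: the first failing condition is primal_feasibility -> primal.

primal


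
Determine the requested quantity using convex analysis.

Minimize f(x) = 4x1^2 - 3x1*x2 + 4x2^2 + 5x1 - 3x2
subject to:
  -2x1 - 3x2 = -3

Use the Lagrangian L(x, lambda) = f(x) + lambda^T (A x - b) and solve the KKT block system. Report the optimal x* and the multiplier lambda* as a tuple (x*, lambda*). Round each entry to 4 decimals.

Form the Lagrangian:
  L(x, lambda) = (1/2) x^T Q x + c^T x + lambda^T (A x - b)
Stationarity (grad_x L = 0): Q x + c + A^T lambda = 0.
Primal feasibility: A x = b.

This gives the KKT block system:
  [ Q   A^T ] [ x     ]   [-c ]
  [ A    0  ] [ lambda ] = [ b ]

Solving the linear system:
  x*      = (0.0857, 0.9429)
  lambda* = (1.4286)
  f(x*)   = 0.9429

x* = (0.0857, 0.9429), lambda* = (1.4286)


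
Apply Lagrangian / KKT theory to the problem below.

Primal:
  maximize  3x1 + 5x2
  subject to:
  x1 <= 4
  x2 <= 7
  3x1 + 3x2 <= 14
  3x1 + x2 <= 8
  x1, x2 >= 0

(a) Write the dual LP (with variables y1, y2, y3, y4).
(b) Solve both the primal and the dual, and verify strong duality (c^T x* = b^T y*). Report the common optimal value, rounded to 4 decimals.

The standard primal-dual pair for 'max c^T x s.t. A x <= b, x >= 0' is:
  Dual:  min b^T y  s.t.  A^T y >= c,  y >= 0.

So the dual LP is:
  minimize  4y1 + 7y2 + 14y3 + 8y4
  subject to:
    y1 + 3y3 + 3y4 >= 3
    y2 + 3y3 + y4 >= 5
    y1, y2, y3, y4 >= 0

Solving the primal: x* = (0, 4.6667).
  primal value c^T x* = 23.3333.
Solving the dual: y* = (0, 0, 1.6667, 0).
  dual value b^T y* = 23.3333.
Strong duality: c^T x* = b^T y*. Confirmed.

23.3333


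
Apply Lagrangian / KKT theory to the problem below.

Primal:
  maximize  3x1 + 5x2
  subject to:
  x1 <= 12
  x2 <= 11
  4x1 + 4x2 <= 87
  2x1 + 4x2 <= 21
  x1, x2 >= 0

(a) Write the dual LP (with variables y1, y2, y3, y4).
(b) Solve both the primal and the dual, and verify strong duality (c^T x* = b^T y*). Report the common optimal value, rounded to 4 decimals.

The standard primal-dual pair for 'max c^T x s.t. A x <= b, x >= 0' is:
  Dual:  min b^T y  s.t.  A^T y >= c,  y >= 0.

So the dual LP is:
  minimize  12y1 + 11y2 + 87y3 + 21y4
  subject to:
    y1 + 4y3 + 2y4 >= 3
    y2 + 4y3 + 4y4 >= 5
    y1, y2, y3, y4 >= 0

Solving the primal: x* = (10.5, 0).
  primal value c^T x* = 31.5.
Solving the dual: y* = (0, 0, 0, 1.5).
  dual value b^T y* = 31.5.
Strong duality: c^T x* = b^T y*. Confirmed.

31.5


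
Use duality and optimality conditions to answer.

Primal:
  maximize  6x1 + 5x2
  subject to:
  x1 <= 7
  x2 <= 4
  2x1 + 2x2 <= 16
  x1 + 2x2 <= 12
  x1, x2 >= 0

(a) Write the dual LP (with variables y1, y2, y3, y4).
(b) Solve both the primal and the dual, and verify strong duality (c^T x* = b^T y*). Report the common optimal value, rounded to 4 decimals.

The standard primal-dual pair for 'max c^T x s.t. A x <= b, x >= 0' is:
  Dual:  min b^T y  s.t.  A^T y >= c,  y >= 0.

So the dual LP is:
  minimize  7y1 + 4y2 + 16y3 + 12y4
  subject to:
    y1 + 2y3 + y4 >= 6
    y2 + 2y3 + 2y4 >= 5
    y1, y2, y3, y4 >= 0

Solving the primal: x* = (7, 1).
  primal value c^T x* = 47.
Solving the dual: y* = (1, 0, 2.5, 0).
  dual value b^T y* = 47.
Strong duality: c^T x* = b^T y*. Confirmed.

47


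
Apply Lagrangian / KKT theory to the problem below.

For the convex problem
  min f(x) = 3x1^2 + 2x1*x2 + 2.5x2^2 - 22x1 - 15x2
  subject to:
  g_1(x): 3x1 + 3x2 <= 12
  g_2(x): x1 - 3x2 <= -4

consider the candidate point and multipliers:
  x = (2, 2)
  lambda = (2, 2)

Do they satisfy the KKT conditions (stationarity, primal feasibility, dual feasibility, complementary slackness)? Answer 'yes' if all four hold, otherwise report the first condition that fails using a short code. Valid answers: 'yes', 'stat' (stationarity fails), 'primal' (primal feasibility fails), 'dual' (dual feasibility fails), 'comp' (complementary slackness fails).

Gradient of f: grad f(x) = Q x + c = (-6, -1)
Constraint values g_i(x) = a_i^T x - b_i:
  g_1((2, 2)) = 0
  g_2((2, 2)) = 0
Stationarity residual: grad f(x) + sum_i lambda_i a_i = (2, -1)
  -> stationarity FAILS
Primal feasibility (all g_i <= 0): OK
Dual feasibility (all lambda_i >= 0): OK
Complementary slackness (lambda_i * g_i(x) = 0 for all i): OK

Verdict: the first failing condition is stationarity -> stat.

stat


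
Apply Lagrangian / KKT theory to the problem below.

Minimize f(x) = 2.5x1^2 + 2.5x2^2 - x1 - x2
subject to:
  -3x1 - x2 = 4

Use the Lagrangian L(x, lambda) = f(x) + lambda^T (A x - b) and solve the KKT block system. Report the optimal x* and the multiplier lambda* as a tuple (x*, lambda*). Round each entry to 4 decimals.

Form the Lagrangian:
  L(x, lambda) = (1/2) x^T Q x + c^T x + lambda^T (A x - b)
Stationarity (grad_x L = 0): Q x + c + A^T lambda = 0.
Primal feasibility: A x = b.

This gives the KKT block system:
  [ Q   A^T ] [ x     ]   [-c ]
  [ A    0  ] [ lambda ] = [ b ]

Solving the linear system:
  x*      = (-1.24, -0.28)
  lambda* = (-2.4)
  f(x*)   = 5.56

x* = (-1.24, -0.28), lambda* = (-2.4)


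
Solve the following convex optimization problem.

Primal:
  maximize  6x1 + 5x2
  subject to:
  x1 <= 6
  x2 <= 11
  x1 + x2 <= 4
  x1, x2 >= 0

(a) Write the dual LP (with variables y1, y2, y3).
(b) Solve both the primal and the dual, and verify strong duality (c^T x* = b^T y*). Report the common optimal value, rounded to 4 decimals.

The standard primal-dual pair for 'max c^T x s.t. A x <= b, x >= 0' is:
  Dual:  min b^T y  s.t.  A^T y >= c,  y >= 0.

So the dual LP is:
  minimize  6y1 + 11y2 + 4y3
  subject to:
    y1 + y3 >= 6
    y2 + y3 >= 5
    y1, y2, y3 >= 0

Solving the primal: x* = (4, 0).
  primal value c^T x* = 24.
Solving the dual: y* = (0, 0, 6).
  dual value b^T y* = 24.
Strong duality: c^T x* = b^T y*. Confirmed.

24


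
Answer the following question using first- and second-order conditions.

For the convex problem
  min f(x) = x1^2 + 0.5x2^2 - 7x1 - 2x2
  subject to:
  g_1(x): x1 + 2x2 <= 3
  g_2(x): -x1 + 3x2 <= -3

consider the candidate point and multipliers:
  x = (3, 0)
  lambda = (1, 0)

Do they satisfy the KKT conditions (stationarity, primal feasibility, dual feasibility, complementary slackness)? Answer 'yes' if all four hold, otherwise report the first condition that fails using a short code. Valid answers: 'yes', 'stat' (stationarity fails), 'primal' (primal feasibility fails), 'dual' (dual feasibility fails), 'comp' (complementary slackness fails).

Gradient of f: grad f(x) = Q x + c = (-1, -2)
Constraint values g_i(x) = a_i^T x - b_i:
  g_1((3, 0)) = 0
  g_2((3, 0)) = 0
Stationarity residual: grad f(x) + sum_i lambda_i a_i = (0, 0)
  -> stationarity OK
Primal feasibility (all g_i <= 0): OK
Dual feasibility (all lambda_i >= 0): OK
Complementary slackness (lambda_i * g_i(x) = 0 for all i): OK

Verdict: yes, KKT holds.

yes


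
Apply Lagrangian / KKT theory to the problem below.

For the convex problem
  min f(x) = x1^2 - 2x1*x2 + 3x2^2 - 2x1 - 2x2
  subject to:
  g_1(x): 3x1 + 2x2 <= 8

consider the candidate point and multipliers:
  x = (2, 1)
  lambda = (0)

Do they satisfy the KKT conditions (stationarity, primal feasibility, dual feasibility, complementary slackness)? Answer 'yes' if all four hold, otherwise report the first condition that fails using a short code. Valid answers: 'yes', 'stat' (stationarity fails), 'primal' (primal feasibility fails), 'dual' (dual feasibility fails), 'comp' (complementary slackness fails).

Gradient of f: grad f(x) = Q x + c = (0, 0)
Constraint values g_i(x) = a_i^T x - b_i:
  g_1((2, 1)) = 0
Stationarity residual: grad f(x) + sum_i lambda_i a_i = (0, 0)
  -> stationarity OK
Primal feasibility (all g_i <= 0): OK
Dual feasibility (all lambda_i >= 0): OK
Complementary slackness (lambda_i * g_i(x) = 0 for all i): OK

Verdict: yes, KKT holds.

yes


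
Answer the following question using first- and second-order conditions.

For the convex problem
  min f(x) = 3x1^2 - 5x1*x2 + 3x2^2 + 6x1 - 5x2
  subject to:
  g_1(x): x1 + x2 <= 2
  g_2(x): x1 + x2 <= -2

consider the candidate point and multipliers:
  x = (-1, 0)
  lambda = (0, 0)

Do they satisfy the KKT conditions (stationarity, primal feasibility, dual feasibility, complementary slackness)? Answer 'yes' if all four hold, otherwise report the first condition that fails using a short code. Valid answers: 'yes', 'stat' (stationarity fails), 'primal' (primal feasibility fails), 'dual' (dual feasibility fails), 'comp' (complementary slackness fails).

Gradient of f: grad f(x) = Q x + c = (0, 0)
Constraint values g_i(x) = a_i^T x - b_i:
  g_1((-1, 0)) = -3
  g_2((-1, 0)) = 1
Stationarity residual: grad f(x) + sum_i lambda_i a_i = (0, 0)
  -> stationarity OK
Primal feasibility (all g_i <= 0): FAILS
Dual feasibility (all lambda_i >= 0): OK
Complementary slackness (lambda_i * g_i(x) = 0 for all i): OK

Verdict: the first failing condition is primal_feasibility -> primal.

primal


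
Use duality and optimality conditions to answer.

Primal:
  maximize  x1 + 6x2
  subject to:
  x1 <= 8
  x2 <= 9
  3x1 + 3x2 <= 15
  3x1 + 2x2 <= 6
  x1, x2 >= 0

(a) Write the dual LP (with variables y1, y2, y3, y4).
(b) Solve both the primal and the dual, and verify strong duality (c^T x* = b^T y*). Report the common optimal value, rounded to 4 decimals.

The standard primal-dual pair for 'max c^T x s.t. A x <= b, x >= 0' is:
  Dual:  min b^T y  s.t.  A^T y >= c,  y >= 0.

So the dual LP is:
  minimize  8y1 + 9y2 + 15y3 + 6y4
  subject to:
    y1 + 3y3 + 3y4 >= 1
    y2 + 3y3 + 2y4 >= 6
    y1, y2, y3, y4 >= 0

Solving the primal: x* = (0, 3).
  primal value c^T x* = 18.
Solving the dual: y* = (0, 0, 0, 3).
  dual value b^T y* = 18.
Strong duality: c^T x* = b^T y*. Confirmed.

18


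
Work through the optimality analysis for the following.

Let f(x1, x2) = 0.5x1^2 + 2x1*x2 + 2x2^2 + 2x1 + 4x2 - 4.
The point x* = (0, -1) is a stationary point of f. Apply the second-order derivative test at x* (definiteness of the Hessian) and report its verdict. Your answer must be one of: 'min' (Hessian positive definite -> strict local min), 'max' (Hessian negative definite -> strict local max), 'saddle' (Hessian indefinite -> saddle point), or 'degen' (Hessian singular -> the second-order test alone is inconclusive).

Compute the Hessian H = grad^2 f:
  H = [[1, 2], [2, 4]]
Verify stationarity: grad f(x*) = H x* + g = (0, 0).
Eigenvalues of H: 0, 5.
H has a zero eigenvalue (singular; positive semidefinite but not definite), so H is neither positive definite, negative definite, nor indefinite. The second-order test alone is inconclusive -> degen.
(Indeed, f is constant along the null direction of H through x*, so x* is not a strict local extremum.)

degen


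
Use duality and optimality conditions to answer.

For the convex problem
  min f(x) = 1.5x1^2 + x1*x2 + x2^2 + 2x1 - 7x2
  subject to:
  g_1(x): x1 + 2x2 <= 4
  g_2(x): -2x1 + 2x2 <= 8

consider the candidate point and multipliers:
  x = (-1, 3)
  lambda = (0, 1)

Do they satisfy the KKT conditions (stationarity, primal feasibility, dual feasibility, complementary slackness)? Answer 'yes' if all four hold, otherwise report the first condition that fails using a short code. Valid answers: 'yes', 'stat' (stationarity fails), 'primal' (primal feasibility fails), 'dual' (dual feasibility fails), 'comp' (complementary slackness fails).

Gradient of f: grad f(x) = Q x + c = (2, -2)
Constraint values g_i(x) = a_i^T x - b_i:
  g_1((-1, 3)) = 1
  g_2((-1, 3)) = 0
Stationarity residual: grad f(x) + sum_i lambda_i a_i = (0, 0)
  -> stationarity OK
Primal feasibility (all g_i <= 0): FAILS
Dual feasibility (all lambda_i >= 0): OK
Complementary slackness (lambda_i * g_i(x) = 0 for all i): OK

Verdict: the first failing condition is primal_feasibility -> primal.

primal


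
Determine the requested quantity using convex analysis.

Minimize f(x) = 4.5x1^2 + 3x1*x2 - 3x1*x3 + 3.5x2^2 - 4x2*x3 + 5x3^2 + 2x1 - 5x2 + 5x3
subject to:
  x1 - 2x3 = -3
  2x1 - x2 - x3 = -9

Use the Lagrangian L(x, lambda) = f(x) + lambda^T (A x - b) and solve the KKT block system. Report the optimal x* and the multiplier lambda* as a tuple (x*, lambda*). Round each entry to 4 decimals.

Form the Lagrangian:
  L(x, lambda) = (1/2) x^T Q x + c^T x + lambda^T (A x - b)
Stationarity (grad_x L = 0): Q x + c + A^T lambda = 0.
Primal feasibility: A x = b.

This gives the KKT block system:
  [ Q   A^T ] [ x     ]   [-c ]
  [ A    0  ] [ lambda ] = [ b ]

Solving the linear system:
  x*      = (-2.8349, 3.2477, 0.0826)
  lambda* = (-3.7798, 8.8991)
  f(x*)   = 23.6284

x* = (-2.8349, 3.2477, 0.0826), lambda* = (-3.7798, 8.8991)


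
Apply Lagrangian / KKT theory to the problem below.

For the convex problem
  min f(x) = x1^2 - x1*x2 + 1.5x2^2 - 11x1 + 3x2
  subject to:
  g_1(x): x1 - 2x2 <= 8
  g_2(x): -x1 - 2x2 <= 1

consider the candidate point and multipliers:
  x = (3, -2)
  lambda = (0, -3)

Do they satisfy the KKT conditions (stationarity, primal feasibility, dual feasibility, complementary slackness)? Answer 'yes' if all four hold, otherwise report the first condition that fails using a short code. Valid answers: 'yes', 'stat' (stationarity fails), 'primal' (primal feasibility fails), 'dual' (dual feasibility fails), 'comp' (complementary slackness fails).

Gradient of f: grad f(x) = Q x + c = (-3, -6)
Constraint values g_i(x) = a_i^T x - b_i:
  g_1((3, -2)) = -1
  g_2((3, -2)) = 0
Stationarity residual: grad f(x) + sum_i lambda_i a_i = (0, 0)
  -> stationarity OK
Primal feasibility (all g_i <= 0): OK
Dual feasibility (all lambda_i >= 0): FAILS
Complementary slackness (lambda_i * g_i(x) = 0 for all i): OK

Verdict: the first failing condition is dual_feasibility -> dual.

dual


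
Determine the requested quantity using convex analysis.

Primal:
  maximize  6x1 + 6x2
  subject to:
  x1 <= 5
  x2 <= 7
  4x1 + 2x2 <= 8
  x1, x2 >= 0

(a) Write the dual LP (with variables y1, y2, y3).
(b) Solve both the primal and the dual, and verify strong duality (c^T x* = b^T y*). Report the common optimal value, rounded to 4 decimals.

The standard primal-dual pair for 'max c^T x s.t. A x <= b, x >= 0' is:
  Dual:  min b^T y  s.t.  A^T y >= c,  y >= 0.

So the dual LP is:
  minimize  5y1 + 7y2 + 8y3
  subject to:
    y1 + 4y3 >= 6
    y2 + 2y3 >= 6
    y1, y2, y3 >= 0

Solving the primal: x* = (0, 4).
  primal value c^T x* = 24.
Solving the dual: y* = (0, 0, 3).
  dual value b^T y* = 24.
Strong duality: c^T x* = b^T y*. Confirmed.

24


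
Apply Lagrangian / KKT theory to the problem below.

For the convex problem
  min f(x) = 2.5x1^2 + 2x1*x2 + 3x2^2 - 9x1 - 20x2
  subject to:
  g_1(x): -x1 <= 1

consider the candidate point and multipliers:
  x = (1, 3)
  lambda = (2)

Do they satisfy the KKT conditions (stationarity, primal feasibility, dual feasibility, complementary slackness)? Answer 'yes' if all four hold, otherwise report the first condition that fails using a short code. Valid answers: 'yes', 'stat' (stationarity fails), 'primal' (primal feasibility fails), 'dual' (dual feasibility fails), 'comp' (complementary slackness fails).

Gradient of f: grad f(x) = Q x + c = (2, 0)
Constraint values g_i(x) = a_i^T x - b_i:
  g_1((1, 3)) = -2
Stationarity residual: grad f(x) + sum_i lambda_i a_i = (0, 0)
  -> stationarity OK
Primal feasibility (all g_i <= 0): OK
Dual feasibility (all lambda_i >= 0): OK
Complementary slackness (lambda_i * g_i(x) = 0 for all i): FAILS

Verdict: the first failing condition is complementary_slackness -> comp.

comp


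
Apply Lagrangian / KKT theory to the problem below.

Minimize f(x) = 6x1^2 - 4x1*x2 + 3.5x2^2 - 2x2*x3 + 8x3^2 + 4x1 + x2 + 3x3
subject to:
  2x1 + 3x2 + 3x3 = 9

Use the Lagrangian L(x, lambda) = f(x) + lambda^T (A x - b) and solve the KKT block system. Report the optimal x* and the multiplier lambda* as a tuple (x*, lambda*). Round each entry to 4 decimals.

Form the Lagrangian:
  L(x, lambda) = (1/2) x^T Q x + c^T x + lambda^T (A x - b)
Stationarity (grad_x L = 0): Q x + c + A^T lambda = 0.
Primal feasibility: A x = b.

This gives the KKT block system:
  [ Q   A^T ] [ x     ]   [-c ]
  [ A    0  ] [ lambda ] = [ b ]

Solving the linear system:
  x*      = (0.8009, 1.8368, 0.6293)
  lambda* = (-3.1318)
  f(x*)   = 17.557

x* = (0.8009, 1.8368, 0.6293), lambda* = (-3.1318)


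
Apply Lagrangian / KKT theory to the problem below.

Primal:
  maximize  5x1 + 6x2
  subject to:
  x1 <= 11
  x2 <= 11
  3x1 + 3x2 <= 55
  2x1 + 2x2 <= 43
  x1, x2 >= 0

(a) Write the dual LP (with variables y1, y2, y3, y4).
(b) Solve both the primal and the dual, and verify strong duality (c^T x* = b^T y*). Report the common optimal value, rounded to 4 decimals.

The standard primal-dual pair for 'max c^T x s.t. A x <= b, x >= 0' is:
  Dual:  min b^T y  s.t.  A^T y >= c,  y >= 0.

So the dual LP is:
  minimize  11y1 + 11y2 + 55y3 + 43y4
  subject to:
    y1 + 3y3 + 2y4 >= 5
    y2 + 3y3 + 2y4 >= 6
    y1, y2, y3, y4 >= 0

Solving the primal: x* = (7.3333, 11).
  primal value c^T x* = 102.6667.
Solving the dual: y* = (0, 1, 1.6667, 0).
  dual value b^T y* = 102.6667.
Strong duality: c^T x* = b^T y*. Confirmed.

102.6667


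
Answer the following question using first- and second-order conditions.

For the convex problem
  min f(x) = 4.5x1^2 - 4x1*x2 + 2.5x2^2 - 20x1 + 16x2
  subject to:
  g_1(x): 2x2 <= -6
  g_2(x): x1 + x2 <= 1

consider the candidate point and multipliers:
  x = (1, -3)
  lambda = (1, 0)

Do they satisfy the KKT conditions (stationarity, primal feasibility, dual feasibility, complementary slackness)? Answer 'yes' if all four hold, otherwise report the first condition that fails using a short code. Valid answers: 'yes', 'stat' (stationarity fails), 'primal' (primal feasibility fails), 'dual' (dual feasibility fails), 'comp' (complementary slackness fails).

Gradient of f: grad f(x) = Q x + c = (1, -3)
Constraint values g_i(x) = a_i^T x - b_i:
  g_1((1, -3)) = 0
  g_2((1, -3)) = -3
Stationarity residual: grad f(x) + sum_i lambda_i a_i = (1, -1)
  -> stationarity FAILS
Primal feasibility (all g_i <= 0): OK
Dual feasibility (all lambda_i >= 0): OK
Complementary slackness (lambda_i * g_i(x) = 0 for all i): OK

Verdict: the first failing condition is stationarity -> stat.

stat


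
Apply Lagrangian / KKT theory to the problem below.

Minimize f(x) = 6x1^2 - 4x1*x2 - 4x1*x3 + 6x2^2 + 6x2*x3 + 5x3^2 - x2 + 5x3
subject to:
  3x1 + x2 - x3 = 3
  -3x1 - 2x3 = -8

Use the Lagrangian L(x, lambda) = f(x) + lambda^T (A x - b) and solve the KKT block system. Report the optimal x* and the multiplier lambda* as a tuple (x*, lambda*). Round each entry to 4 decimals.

Form the Lagrangian:
  L(x, lambda) = (1/2) x^T Q x + c^T x + lambda^T (A x - b)
Stationarity (grad_x L = 0): Q x + c + A^T lambda = 0.
Primal feasibility: A x = b.

This gives the KKT block system:
  [ Q   A^T ] [ x     ]   [-c ]
  [ A    0  ] [ lambda ] = [ b ]

Solving the linear system:
  x*      = (1.6138, -0.262, 1.5793)
  lambda* = (1.123, 5.8216)
  f(x*)   = 25.6814

x* = (1.6138, -0.262, 1.5793), lambda* = (1.123, 5.8216)


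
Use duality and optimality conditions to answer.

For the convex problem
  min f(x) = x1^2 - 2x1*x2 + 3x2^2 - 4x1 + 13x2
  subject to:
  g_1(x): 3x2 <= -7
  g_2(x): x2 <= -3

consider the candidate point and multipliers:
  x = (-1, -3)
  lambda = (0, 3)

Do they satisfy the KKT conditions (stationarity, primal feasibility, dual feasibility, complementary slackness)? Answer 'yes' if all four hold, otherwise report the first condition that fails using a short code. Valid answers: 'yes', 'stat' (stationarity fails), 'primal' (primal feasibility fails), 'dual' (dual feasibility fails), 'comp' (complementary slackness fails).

Gradient of f: grad f(x) = Q x + c = (0, -3)
Constraint values g_i(x) = a_i^T x - b_i:
  g_1((-1, -3)) = -2
  g_2((-1, -3)) = 0
Stationarity residual: grad f(x) + sum_i lambda_i a_i = (0, 0)
  -> stationarity OK
Primal feasibility (all g_i <= 0): OK
Dual feasibility (all lambda_i >= 0): OK
Complementary slackness (lambda_i * g_i(x) = 0 for all i): OK

Verdict: yes, KKT holds.

yes


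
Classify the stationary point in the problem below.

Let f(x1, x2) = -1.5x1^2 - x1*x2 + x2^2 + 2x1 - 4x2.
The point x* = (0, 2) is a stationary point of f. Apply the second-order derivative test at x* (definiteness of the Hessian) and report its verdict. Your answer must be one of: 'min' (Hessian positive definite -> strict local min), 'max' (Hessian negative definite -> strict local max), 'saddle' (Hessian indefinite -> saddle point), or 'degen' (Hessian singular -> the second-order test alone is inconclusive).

Compute the Hessian H = grad^2 f:
  H = [[-3, -1], [-1, 2]]
Verify stationarity: grad f(x*) = H x* + g = (0, 0).
Eigenvalues of H: -3.1926, 2.1926.
Eigenvalues have mixed signs, so H is indefinite -> x* is a saddle point.

saddle


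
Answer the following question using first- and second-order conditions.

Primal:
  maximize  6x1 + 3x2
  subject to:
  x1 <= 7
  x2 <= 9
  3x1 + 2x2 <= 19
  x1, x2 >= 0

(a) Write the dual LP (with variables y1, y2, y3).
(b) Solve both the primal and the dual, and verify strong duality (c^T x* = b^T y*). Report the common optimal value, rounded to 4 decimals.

The standard primal-dual pair for 'max c^T x s.t. A x <= b, x >= 0' is:
  Dual:  min b^T y  s.t.  A^T y >= c,  y >= 0.

So the dual LP is:
  minimize  7y1 + 9y2 + 19y3
  subject to:
    y1 + 3y3 >= 6
    y2 + 2y3 >= 3
    y1, y2, y3 >= 0

Solving the primal: x* = (6.3333, 0).
  primal value c^T x* = 38.
Solving the dual: y* = (0, 0, 2).
  dual value b^T y* = 38.
Strong duality: c^T x* = b^T y*. Confirmed.

38


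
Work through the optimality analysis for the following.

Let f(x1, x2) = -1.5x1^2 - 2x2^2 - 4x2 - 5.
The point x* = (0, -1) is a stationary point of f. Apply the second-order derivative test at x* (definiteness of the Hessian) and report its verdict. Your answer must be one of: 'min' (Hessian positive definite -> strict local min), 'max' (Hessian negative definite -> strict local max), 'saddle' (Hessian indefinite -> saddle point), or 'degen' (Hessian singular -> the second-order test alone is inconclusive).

Compute the Hessian H = grad^2 f:
  H = [[-3, 0], [0, -4]]
Verify stationarity: grad f(x*) = H x* + g = (0, 0).
Eigenvalues of H: -4, -3.
Both eigenvalues < 0, so H is negative definite -> x* is a strict local max.

max


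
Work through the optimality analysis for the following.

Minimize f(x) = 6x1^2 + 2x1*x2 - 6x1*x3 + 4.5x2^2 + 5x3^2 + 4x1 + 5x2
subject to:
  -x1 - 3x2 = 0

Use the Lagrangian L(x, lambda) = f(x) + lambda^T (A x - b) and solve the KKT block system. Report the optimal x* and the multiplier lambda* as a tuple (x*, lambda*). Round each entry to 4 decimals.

Form the Lagrangian:
  L(x, lambda) = (1/2) x^T Q x + c^T x + lambda^T (A x - b)
Stationarity (grad_x L = 0): Q x + c + A^T lambda = 0.
Primal feasibility: A x = b.

This gives the KKT block system:
  [ Q   A^T ] [ x     ]   [-c ]
  [ A    0  ] [ lambda ] = [ b ]

Solving the linear system:
  x*      = (-0.2893, 0.0964, -0.1736)
  lambda* = (1.7631)
  f(x*)   = -0.3375

x* = (-0.2893, 0.0964, -0.1736), lambda* = (1.7631)


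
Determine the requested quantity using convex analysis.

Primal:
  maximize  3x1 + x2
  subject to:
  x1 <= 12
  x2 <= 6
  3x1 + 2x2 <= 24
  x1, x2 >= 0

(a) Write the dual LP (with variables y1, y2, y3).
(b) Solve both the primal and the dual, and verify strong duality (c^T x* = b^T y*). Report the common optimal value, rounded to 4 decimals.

The standard primal-dual pair for 'max c^T x s.t. A x <= b, x >= 0' is:
  Dual:  min b^T y  s.t.  A^T y >= c,  y >= 0.

So the dual LP is:
  minimize  12y1 + 6y2 + 24y3
  subject to:
    y1 + 3y3 >= 3
    y2 + 2y3 >= 1
    y1, y2, y3 >= 0

Solving the primal: x* = (8, 0).
  primal value c^T x* = 24.
Solving the dual: y* = (0, 0, 1).
  dual value b^T y* = 24.
Strong duality: c^T x* = b^T y*. Confirmed.

24


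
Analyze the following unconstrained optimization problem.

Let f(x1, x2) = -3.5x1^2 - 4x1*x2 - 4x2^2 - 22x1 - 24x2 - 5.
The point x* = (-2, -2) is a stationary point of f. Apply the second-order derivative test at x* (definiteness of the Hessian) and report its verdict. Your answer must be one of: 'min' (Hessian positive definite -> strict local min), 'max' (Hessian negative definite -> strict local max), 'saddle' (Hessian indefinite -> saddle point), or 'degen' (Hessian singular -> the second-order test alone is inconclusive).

Compute the Hessian H = grad^2 f:
  H = [[-7, -4], [-4, -8]]
Verify stationarity: grad f(x*) = H x* + g = (0, 0).
Eigenvalues of H: -11.5311, -3.4689.
Both eigenvalues < 0, so H is negative definite -> x* is a strict local max.

max


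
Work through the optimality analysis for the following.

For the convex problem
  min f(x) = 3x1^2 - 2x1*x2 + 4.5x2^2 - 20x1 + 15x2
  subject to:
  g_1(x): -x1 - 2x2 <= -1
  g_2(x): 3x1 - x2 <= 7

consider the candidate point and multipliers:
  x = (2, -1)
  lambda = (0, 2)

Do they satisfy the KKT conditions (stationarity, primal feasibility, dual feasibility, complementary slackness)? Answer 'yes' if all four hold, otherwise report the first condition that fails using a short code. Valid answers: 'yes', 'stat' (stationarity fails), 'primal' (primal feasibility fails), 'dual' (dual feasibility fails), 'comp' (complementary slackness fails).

Gradient of f: grad f(x) = Q x + c = (-6, 2)
Constraint values g_i(x) = a_i^T x - b_i:
  g_1((2, -1)) = 1
  g_2((2, -1)) = 0
Stationarity residual: grad f(x) + sum_i lambda_i a_i = (0, 0)
  -> stationarity OK
Primal feasibility (all g_i <= 0): FAILS
Dual feasibility (all lambda_i >= 0): OK
Complementary slackness (lambda_i * g_i(x) = 0 for all i): OK

Verdict: the first failing condition is primal_feasibility -> primal.

primal


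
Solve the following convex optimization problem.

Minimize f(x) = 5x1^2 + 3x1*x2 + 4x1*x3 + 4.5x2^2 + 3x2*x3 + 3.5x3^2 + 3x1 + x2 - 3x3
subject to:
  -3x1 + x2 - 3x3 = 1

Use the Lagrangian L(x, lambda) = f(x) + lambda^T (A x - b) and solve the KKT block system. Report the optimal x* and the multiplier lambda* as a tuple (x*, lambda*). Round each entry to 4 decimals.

Form the Lagrangian:
  L(x, lambda) = (1/2) x^T Q x + c^T x + lambda^T (A x - b)
Stationarity (grad_x L = 0): Q x + c + A^T lambda = 0.
Primal feasibility: A x = b.

This gives the KKT block system:
  [ Q   A^T ] [ x     ]   [-c ]
  [ A    0  ] [ lambda ] = [ b ]

Solving the linear system:
  x*      = (-0.7683, 0.0857, 0.4635)
  lambda* = (-0.8571)
  f(x*)   = -1.3762

x* = (-0.7683, 0.0857, 0.4635), lambda* = (-0.8571)


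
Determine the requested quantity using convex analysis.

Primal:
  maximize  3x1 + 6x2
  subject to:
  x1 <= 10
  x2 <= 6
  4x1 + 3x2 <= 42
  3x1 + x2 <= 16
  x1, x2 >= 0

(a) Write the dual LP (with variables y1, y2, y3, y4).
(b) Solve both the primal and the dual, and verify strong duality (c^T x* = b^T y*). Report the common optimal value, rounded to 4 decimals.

The standard primal-dual pair for 'max c^T x s.t. A x <= b, x >= 0' is:
  Dual:  min b^T y  s.t.  A^T y >= c,  y >= 0.

So the dual LP is:
  minimize  10y1 + 6y2 + 42y3 + 16y4
  subject to:
    y1 + 4y3 + 3y4 >= 3
    y2 + 3y3 + y4 >= 6
    y1, y2, y3, y4 >= 0

Solving the primal: x* = (3.3333, 6).
  primal value c^T x* = 46.
Solving the dual: y* = (0, 5, 0, 1).
  dual value b^T y* = 46.
Strong duality: c^T x* = b^T y*. Confirmed.

46


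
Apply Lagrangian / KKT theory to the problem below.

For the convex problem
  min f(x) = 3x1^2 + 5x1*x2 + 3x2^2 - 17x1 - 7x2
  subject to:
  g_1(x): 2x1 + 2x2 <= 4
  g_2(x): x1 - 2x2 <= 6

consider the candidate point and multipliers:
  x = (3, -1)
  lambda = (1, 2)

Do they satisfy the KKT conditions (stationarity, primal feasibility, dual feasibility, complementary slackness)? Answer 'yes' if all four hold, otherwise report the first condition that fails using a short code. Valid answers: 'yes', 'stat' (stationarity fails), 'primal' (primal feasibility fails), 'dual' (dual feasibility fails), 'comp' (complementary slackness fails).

Gradient of f: grad f(x) = Q x + c = (-4, 2)
Constraint values g_i(x) = a_i^T x - b_i:
  g_1((3, -1)) = 0
  g_2((3, -1)) = -1
Stationarity residual: grad f(x) + sum_i lambda_i a_i = (0, 0)
  -> stationarity OK
Primal feasibility (all g_i <= 0): OK
Dual feasibility (all lambda_i >= 0): OK
Complementary slackness (lambda_i * g_i(x) = 0 for all i): FAILS

Verdict: the first failing condition is complementary_slackness -> comp.

comp


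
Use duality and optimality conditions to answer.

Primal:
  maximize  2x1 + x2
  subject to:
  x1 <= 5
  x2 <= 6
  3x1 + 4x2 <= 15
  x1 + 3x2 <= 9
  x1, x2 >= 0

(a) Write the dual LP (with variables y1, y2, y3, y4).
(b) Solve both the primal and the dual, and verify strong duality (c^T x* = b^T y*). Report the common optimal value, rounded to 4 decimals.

The standard primal-dual pair for 'max c^T x s.t. A x <= b, x >= 0' is:
  Dual:  min b^T y  s.t.  A^T y >= c,  y >= 0.

So the dual LP is:
  minimize  5y1 + 6y2 + 15y3 + 9y4
  subject to:
    y1 + 3y3 + y4 >= 2
    y2 + 4y3 + 3y4 >= 1
    y1, y2, y3, y4 >= 0

Solving the primal: x* = (5, 0).
  primal value c^T x* = 10.
Solving the dual: y* = (1.25, 0, 0.25, 0).
  dual value b^T y* = 10.
Strong duality: c^T x* = b^T y*. Confirmed.

10
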